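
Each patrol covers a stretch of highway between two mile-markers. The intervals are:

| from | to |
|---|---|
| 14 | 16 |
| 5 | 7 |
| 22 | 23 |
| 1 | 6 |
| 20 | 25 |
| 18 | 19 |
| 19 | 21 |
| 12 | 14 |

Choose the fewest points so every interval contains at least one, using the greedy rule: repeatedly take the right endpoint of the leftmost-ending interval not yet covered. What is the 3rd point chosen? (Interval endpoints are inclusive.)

Process intervals by earliest right end; each time one isn't hit yet, stab at its right endpoint.
Sorted: [1,6] [5,7] [12,14] [14,16] [18,19] [19,21] [22,23] [20,25]
{[1,6],[5,7]} hit by 6; {[12,14],[14,16]} hit by 14; {[18,19],[19,21]} hit by 19; {[22,23],[20,25]} hit by 23.
Points: 6, 14, 19, 23 (4 total).

19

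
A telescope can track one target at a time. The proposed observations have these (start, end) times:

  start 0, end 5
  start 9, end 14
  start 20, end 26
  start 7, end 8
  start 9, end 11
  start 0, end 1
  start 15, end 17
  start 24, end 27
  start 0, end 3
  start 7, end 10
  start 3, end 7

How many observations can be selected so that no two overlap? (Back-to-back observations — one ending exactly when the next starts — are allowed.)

6

Order by finish time; keep every interval that doesn't clash with the previous kept one.
By end time: (0,1), (0,3), (0,5), (3,7), (7,8), (7,10), (9,11), (9,14), (15,17), (20,26), (24,27).
Pick (0,1); next start ≥ 1 → (3,7); next start ≥ 7 → (7,8); next start ≥ 8 → (9,11); next start ≥ 11 → (15,17); next start ≥ 17 → (20,26).
Selected 6 observations.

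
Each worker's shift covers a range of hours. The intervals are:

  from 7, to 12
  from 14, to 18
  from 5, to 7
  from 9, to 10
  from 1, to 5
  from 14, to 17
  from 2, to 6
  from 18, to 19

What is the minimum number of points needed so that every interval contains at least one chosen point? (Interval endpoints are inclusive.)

Process intervals by earliest right end; each time one isn't hit yet, stab at its right endpoint.
Sorted: [1,5] [2,6] [5,7] [9,10] [7,12] [14,17] [14,18] [18,19]
{[1,5],[2,6],[5,7]} hit by 5; {[9,10],[7,12]} hit by 10; {[14,17],[14,18]} hit by 17; {[18,19]} hit by 19.
Points: 5, 10, 17, 19 (4 total).

4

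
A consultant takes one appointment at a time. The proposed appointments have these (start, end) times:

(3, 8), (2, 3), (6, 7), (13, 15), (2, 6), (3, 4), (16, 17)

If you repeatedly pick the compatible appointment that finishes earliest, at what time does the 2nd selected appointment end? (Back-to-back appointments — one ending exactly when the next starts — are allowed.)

Sort by end time and greedily take each interval whose start is ≥ the last chosen end.
Sorted by end: (2,3)  (3,4)  (2,6)  (6,7)  (3,8)  (13,15)  (16,17)
take (2,3); take (3,4); skip (2,6); take (6,7); take (13,15); take (16,17).
Selected: (2,3) (3,4) (6,7) (13,15) (16,17)

4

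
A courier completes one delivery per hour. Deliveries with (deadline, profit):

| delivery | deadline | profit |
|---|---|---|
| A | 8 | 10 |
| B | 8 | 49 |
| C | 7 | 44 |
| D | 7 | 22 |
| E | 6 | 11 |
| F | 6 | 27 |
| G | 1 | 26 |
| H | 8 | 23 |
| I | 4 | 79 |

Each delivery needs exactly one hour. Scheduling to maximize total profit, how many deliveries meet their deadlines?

Profit order: I=79 B=49 C=44 F=27 G=26 H=23 D=22 E=11 A=10
Assign: I→slot 4, B→slot 8, C→slot 7, F→slot 6, G→slot 1, H→slot 5, D→slot 3, E→slot 2, A skipped.
Slots: [1:G] [2:E] [3:D] [4:I] [5:H] [6:F] [7:C] [8:B]
8 of 9 scheduled.

8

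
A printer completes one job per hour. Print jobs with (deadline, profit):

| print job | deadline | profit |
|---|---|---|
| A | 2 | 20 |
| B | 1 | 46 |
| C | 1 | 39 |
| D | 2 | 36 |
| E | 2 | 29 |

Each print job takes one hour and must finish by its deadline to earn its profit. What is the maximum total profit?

By profit: B(d1,46), C(d1,39), D(d2,36), E(d2,29), A(d2,20)
B→slot 1; C skipped; D→slot 2; E skipped; A skipped.
Profit = 46 + 36 = 82

82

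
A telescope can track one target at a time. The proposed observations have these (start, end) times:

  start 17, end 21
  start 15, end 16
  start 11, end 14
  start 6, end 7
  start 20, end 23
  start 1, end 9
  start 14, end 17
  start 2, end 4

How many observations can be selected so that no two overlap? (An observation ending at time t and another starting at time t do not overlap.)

5

Greedy by earliest finish: after sorting by end time, pick each interval compatible with the last pick.
Sorted by end: (2,4)  (6,7)  (1,9)  (11,14)  (15,16)  (14,17)  (17,21)  (20,23)
take (2,4); take (6,7); take (11,14); take (15,16); take (17,21).
Selected 5 observations.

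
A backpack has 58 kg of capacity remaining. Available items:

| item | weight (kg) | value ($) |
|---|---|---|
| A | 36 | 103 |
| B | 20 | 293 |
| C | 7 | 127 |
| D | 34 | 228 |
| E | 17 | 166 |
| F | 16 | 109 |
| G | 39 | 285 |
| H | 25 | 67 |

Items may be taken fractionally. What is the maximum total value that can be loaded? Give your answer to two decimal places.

Order: C (127/7=18.14) > B (293/20=14.65) > E (166/17=9.76) > G (285/39=7.31) > F (109/16=6.81) > D (228/34=6.71) > A (103/36=2.86) > H (67/25=2.68)
Fill: take C (7 @ 127) → take B (20 @ 293) → take E (17 @ 166) → take 14/39 of G → 102.31; 58/58 used.
Total value = 688.31

688.31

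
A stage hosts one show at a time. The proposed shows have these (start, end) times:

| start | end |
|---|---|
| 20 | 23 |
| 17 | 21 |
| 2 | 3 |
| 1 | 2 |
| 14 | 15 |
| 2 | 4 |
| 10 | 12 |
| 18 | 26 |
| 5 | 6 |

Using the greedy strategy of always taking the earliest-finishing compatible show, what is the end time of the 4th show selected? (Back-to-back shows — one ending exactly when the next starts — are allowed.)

12

Sorted by end: (1,2)  (2,3)  (2,4)  (5,6)  (10,12)  (14,15)  (17,21)  (20,23)  (18,26)
take (1,2); take (2,3); skip (2,4); take (5,6); take (10,12); take (14,15); take (17,21).
Selected: (1,2) (2,3) (5,6) (10,12) (14,15) (17,21)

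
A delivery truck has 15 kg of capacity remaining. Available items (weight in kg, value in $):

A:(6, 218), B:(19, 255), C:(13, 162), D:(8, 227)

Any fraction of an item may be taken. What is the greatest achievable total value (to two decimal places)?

Order: A (218/6=36.33) > D (227/8=28.38) > B (255/19=13.42) > C (162/13=12.46)
Fill: take A (6 @ 218) → take D (8 @ 227) → take 1/19 of B → 13.42; 15/15 used.
Total value = 458.42

458.42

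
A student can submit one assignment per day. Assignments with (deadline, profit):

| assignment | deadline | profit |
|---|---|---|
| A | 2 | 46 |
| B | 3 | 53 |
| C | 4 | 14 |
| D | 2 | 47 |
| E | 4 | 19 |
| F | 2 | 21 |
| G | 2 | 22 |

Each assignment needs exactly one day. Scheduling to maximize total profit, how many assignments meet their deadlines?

Take jobs in profit order; each goes to the latest open slot no later than its deadline.
By profit: B(d3,53), D(d2,47), A(d2,46), G(d2,22), F(d2,21), E(d4,19), C(d4,14)
B→slot 3; D→slot 2; A→slot 1; G skipped; F skipped; E→slot 4; C skipped.
4 of 7 scheduled.

4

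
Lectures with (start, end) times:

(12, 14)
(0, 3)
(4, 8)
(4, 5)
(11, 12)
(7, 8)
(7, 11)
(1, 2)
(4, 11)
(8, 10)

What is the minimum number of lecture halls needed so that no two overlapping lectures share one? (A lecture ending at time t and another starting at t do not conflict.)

The answer is the maximum number of intervals overlapping at any instant.
Events (time:±→running): 0:+→1 1:+→2 2:-→1 3:-→0 4:+→1 4:+→2 4:+→3 5:-→2 7:+→3 7:+→4 … peak 4.

4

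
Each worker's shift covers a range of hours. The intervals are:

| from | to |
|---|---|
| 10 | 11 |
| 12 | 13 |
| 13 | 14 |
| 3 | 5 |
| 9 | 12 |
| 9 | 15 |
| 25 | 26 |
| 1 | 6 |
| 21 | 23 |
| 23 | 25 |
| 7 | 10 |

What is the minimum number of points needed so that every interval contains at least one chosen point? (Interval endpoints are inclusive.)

Sort by right endpoint; whenever an interval is uncovered, place a point at its right end.
Sorted: [3,5] [1,6] [7,10] [10,11] [9,12] [12,13] [13,14] [9,15] [21,23] [23,25] [25,26]
{[3,5],[1,6]} hit by 5; {[7,10],[10,11],[9,12]} hit by 10; {[12,13],[13,14],[9,15]} hit by 13; {[21,23],[23,25]} hit by 23; {[25,26]} hit by 26.
Points: 5, 10, 13, 23, 26 (5 total).

5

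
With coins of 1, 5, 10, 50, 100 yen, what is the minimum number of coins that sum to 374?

374 = 3×100 + 1×50 + 2×10 + 4×1
Total coins = 3 + 1 + 2 + 4 = 10

10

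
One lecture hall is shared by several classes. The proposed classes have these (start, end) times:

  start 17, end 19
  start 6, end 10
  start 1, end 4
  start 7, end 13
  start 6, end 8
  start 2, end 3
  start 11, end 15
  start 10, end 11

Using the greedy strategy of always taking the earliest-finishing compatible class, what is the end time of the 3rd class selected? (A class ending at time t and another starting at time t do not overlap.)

11

Greedy by earliest finish: after sorting by end time, pick each interval compatible with the last pick.
By end time: (2,3), (1,4), (6,8), (6,10), (10,11), (7,13), (11,15), (17,19).
Pick (2,3); next start ≥ 3 → (6,8); next start ≥ 8 → (10,11); next start ≥ 11 → (11,15); next start ≥ 15 → (17,19).
Selected: (2,3) (6,8) (10,11) (11,15) (17,19)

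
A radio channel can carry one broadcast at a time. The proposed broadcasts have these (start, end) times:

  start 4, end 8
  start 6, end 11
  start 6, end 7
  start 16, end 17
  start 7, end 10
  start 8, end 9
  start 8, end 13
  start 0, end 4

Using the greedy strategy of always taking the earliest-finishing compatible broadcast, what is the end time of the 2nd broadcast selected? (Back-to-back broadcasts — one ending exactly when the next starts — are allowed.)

7

By end time: (0,4), (6,7), (4,8), (8,9), (7,10), (6,11), (8,13), (16,17).
Pick (0,4); next start ≥ 4 → (6,7); next start ≥ 7 → (8,9); next start ≥ 9 → (16,17).
Selected: (0,4) (6,7) (8,9) (16,17)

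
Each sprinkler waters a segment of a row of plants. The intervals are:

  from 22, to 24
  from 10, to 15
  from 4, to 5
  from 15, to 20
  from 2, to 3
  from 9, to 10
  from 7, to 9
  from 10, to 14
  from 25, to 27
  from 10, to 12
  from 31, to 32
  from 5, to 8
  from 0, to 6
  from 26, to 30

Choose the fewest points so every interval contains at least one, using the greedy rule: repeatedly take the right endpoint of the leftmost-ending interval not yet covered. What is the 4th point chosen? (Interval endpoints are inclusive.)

12

Sorted: [2,3] [4,5] [0,6] [5,8] [7,9] [9,10] [10,12] [10,14] [10,15] [15,20] [22,24] [25,27] [26,30] [31,32]
{[2,3]} hit by 3; {[4,5],[0,6],[5,8]} hit by 5; {[7,9],[9,10]} hit by 9; {[10,12],[10,14],[10,15]} hit by 12; {[15,20]} hit by 20; {[22,24]} hit by 24; {[25,27],[26,30]} hit by 27; {[31,32]} hit by 32.
Points: 3, 5, 9, 12, 20, 24, 27, 32 (8 total).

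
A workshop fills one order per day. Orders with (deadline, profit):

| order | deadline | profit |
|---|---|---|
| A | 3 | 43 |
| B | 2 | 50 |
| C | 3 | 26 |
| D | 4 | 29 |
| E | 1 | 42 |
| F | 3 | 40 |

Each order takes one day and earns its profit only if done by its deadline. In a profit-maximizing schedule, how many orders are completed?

Profit order: B=50 A=43 E=42 F=40 D=29 C=26
Assign: B→slot 2, A→slot 3, E→slot 1, F skipped, D→slot 4, C skipped.
Slots: [1:E] [2:B] [3:A] [4:D]
4 of 6 scheduled.

4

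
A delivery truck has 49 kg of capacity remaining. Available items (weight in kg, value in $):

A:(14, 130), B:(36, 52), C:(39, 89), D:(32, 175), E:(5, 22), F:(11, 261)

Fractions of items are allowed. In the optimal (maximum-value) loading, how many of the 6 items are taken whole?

Order: F (261/11=23.73) > A (130/14=9.29) > D (175/32=5.47) > E (22/5=4.40) > C (89/39=2.28) > B (52/36=1.44)
Fill: take F (11 @ 261) → take A (14 @ 130) → take 24/32 of D → 131.25; 49/49 used.
2 item(s) taken whole; one partial (take 24/32 of D).

2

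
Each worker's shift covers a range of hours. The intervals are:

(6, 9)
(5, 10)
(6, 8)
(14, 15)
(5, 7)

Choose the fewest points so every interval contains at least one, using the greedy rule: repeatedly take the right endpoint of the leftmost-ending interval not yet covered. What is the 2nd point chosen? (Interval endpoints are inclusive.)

15

Sort by right endpoint; whenever an interval is uncovered, place a point at its right end.
Sorted: [5,7] [6,8] [6,9] [5,10] [14,15]
{[5,7],[6,8],[6,9],[5,10]} hit by 7; {[14,15]} hit by 15.
Points: 7, 15 (2 total).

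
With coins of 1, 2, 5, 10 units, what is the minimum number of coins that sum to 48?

7

Use the largest denomination that fits, subtract, and repeat.
48 = 4×10 + 1×5 + 1×2 + 1×1
Total coins = 4 + 1 + 1 + 1 = 7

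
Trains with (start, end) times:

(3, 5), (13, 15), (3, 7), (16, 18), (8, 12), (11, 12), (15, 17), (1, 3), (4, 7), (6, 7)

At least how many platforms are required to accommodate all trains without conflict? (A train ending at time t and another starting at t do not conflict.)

3

Events (time:±→running): 1:+→1 3:-→0 3:+→1 3:+→2 4:+→3 … peak 3.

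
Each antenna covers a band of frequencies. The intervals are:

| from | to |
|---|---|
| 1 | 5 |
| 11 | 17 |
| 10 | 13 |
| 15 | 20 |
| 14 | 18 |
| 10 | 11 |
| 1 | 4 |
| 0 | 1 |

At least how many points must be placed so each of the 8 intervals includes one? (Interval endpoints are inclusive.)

Sorted: [0,1] [1,4] [1,5] [10,11] [10,13] [11,17] [14,18] [15,20]
{[0,1],[1,4],[1,5]} hit by 1; {[10,11],[10,13],[11,17]} hit by 11; {[14,18],[15,20]} hit by 18.
Points: 1, 11, 18 (3 total).

3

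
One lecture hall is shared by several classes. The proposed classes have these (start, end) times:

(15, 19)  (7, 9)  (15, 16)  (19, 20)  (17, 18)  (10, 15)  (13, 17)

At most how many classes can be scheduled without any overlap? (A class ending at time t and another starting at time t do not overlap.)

5

Order by finish time; keep every interval that doesn't clash with the previous kept one.
By end time: (7,9), (10,15), (15,16), (13,17), (17,18), (15,19), (19,20).
Pick (7,9); next start ≥ 9 → (10,15); next start ≥ 15 → (15,16); next start ≥ 16 → (17,18); next start ≥ 18 → (19,20).
Selected 5 classes.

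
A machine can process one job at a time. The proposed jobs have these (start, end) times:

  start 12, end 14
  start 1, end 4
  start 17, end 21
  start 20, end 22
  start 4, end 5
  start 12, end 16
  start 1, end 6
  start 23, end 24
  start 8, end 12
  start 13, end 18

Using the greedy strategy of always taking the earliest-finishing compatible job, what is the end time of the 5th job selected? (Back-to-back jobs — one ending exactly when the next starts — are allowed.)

Order by finish time; keep every interval that doesn't clash with the previous kept one.
By end time: (1,4), (4,5), (1,6), (8,12), (12,14), (12,16), (13,18), (17,21), (20,22), (23,24).
Pick (1,4); next start ≥ 4 → (4,5); next start ≥ 5 → (8,12); next start ≥ 12 → (12,14); next start ≥ 14 → (17,21); next start ≥ 21 → (23,24).
Selected: (1,4) (4,5) (8,12) (12,14) (17,21) (23,24)

21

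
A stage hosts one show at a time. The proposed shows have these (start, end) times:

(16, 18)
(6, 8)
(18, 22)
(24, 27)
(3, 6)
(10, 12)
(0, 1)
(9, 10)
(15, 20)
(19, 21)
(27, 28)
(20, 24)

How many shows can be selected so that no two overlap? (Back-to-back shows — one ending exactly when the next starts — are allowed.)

9

By end time: (0,1), (3,6), (6,8), (9,10), (10,12), (16,18), (15,20), (19,21), (18,22), (20,24), (24,27), (27,28).
Pick (0,1); next start ≥ 1 → (3,6); next start ≥ 6 → (6,8); next start ≥ 8 → (9,10); next start ≥ 10 → (10,12); next start ≥ 12 → (16,18); next start ≥ 18 → (19,21); next start ≥ 21 → (24,27); next start ≥ 27 → (27,28).
Selected 9 shows.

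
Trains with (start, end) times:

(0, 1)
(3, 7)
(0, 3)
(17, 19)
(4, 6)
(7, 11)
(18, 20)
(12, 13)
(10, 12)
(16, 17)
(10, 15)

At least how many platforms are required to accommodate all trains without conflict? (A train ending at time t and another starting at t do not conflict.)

starts: [0, 0, 3, 4, 7, 10, 10, 12, 16, 17, 18]
ends:   [1, 3, 6, 7, 11, 12, 13, 15, 17, 19, 20]
s0→1 s0→2 e1→1 e3→0 s3→1 s4→2 e6→1 e7→0 s7→1 s10→2 s10→3  — peak 3.

3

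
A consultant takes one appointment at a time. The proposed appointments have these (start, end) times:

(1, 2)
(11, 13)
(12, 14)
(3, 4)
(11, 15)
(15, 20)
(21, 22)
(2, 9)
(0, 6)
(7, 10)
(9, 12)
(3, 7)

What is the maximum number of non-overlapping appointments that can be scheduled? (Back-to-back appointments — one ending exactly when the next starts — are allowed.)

6

By end time: (1,2), (3,4), (0,6), (3,7), (2,9), (7,10), (9,12), (11,13), (12,14), (11,15), (15,20), (21,22).
Pick (1,2); next start ≥ 2 → (3,4); next start ≥ 4 → (7,10); next start ≥ 10 → (11,13); next start ≥ 13 → (15,20); next start ≥ 20 → (21,22).
Selected 6 appointments.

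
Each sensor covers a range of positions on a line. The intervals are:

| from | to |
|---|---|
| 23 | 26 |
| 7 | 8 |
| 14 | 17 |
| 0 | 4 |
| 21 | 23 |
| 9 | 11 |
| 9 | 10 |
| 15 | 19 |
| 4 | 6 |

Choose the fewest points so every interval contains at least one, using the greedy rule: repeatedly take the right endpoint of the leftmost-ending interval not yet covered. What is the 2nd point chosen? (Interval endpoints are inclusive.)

8

Sort by right endpoint; whenever an interval is uncovered, place a point at its right end.
Sorted: [0,4] [4,6] [7,8] [9,10] [9,11] [14,17] [15,19] [21,23] [23,26]
{[0,4],[4,6]} hit by 4; {[7,8]} hit by 8; {[9,10],[9,11]} hit by 10; {[14,17],[15,19]} hit by 17; {[21,23],[23,26]} hit by 23.
Points: 4, 8, 10, 17, 23 (5 total).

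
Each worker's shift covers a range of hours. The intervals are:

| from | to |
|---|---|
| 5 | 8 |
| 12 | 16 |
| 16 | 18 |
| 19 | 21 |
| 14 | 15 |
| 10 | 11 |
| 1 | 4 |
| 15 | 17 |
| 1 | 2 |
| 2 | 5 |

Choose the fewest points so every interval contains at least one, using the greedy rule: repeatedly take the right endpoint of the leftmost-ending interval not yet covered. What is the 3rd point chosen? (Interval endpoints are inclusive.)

11

Sorted: [1,2] [1,4] [2,5] [5,8] [10,11] [14,15] [12,16] [15,17] [16,18] [19,21]
{[1,2],[1,4],[2,5]} hit by 2; {[5,8]} hit by 8; {[10,11]} hit by 11; {[14,15],[12,16],[15,17]} hit by 15; {[16,18]} hit by 18; {[19,21]} hit by 21.
Points: 2, 8, 11, 15, 18, 21 (6 total).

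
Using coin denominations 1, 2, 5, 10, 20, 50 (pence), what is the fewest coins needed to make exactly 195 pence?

6

Use the largest denomination that fits, subtract, and repeat.
195 − 3×50→45 − 2×20→5 − 1×5→0
Total coins = 3 + 2 + 1 = 6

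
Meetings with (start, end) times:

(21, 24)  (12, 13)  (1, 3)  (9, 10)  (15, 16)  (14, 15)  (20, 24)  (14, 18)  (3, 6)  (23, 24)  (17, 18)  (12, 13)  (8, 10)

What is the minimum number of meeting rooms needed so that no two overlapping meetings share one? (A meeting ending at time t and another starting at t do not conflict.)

3

The answer is the maximum number of intervals overlapping at any instant.
Events (time:±→running): 1:+→1 3:-→0 3:+→1 6:-→0 8:+→1 9:+→2 10:-→1 10:-→0 12:+→1 12:+→2 13:-→1 13:-→0 14:+→1 14:+→2 15:-→1 15:+→2 16:-→1 17:+→2 18:-→1 18:-→0 20:+→1 21:+→2 23:+→3 … peak 3.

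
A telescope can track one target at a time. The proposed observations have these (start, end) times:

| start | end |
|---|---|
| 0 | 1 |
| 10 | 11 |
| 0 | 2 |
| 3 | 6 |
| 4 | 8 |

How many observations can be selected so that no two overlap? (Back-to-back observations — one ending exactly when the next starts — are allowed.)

Sort by end time and greedily take each interval whose start is ≥ the last chosen end.
By end time: (0,1), (0,2), (3,6), (4,8), (10,11).
Pick (0,1); next start ≥ 1 → (3,6); next start ≥ 6 → (10,11).
Selected 3 observations.

3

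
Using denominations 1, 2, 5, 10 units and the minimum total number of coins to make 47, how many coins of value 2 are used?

Use the largest denomination that fits, subtract, and repeat.
47 − 4×10→7 − 1×5→2 − 1×2→0
Count of 2: 1

1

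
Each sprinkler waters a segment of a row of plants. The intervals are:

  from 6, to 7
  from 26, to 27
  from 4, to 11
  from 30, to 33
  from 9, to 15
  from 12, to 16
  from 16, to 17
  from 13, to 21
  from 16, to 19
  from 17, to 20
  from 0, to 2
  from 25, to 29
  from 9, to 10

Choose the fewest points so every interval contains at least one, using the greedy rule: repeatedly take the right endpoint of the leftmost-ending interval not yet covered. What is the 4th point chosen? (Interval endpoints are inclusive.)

Sorted: [0,2] [6,7] [9,10] [4,11] [9,15] [12,16] [16,17] [16,19] [17,20] [13,21] [26,27] [25,29] [30,33]
{[0,2]} hit by 2; {[6,7]} hit by 7; {[9,10],[4,11],[9,15]} hit by 10; {[12,16],[16,17],[16,19]} hit by 16; {[17,20],[13,21]} hit by 20; {[26,27],[25,29]} hit by 27; {[30,33]} hit by 33.
Points: 2, 7, 10, 16, 20, 27, 33 (7 total).

16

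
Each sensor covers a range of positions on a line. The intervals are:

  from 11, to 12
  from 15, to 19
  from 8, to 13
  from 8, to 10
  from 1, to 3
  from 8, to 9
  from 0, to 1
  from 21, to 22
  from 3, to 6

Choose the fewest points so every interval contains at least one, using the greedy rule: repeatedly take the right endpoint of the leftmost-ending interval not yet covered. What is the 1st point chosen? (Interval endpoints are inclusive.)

By right end: [0,1]  [1,3]  [3,6]  [8,9]  [8,10]  [11,12]  [8,13]  [15,19]  [21,22]
[0,1] uncovered → point at 1; [3,6] uncovered → point at 6; [8,9] uncovered → point at 9; [11,12] uncovered → point at 12; [15,19] uncovered → point at 19; [21,22] uncovered → point at 22.
Points: 1, 6, 9, 12, 19, 22 (6 total).

1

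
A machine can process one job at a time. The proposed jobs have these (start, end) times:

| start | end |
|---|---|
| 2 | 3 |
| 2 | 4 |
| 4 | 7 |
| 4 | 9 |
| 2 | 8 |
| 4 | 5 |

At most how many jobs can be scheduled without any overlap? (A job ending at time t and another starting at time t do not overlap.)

2

Sort by end time and greedily take each interval whose start is ≥ the last chosen end.
By end time: (2,3), (2,4), (4,5), (4,7), (2,8), (4,9).
Pick (2,3); next start ≥ 3 → (4,5).
Selected 2 jobs.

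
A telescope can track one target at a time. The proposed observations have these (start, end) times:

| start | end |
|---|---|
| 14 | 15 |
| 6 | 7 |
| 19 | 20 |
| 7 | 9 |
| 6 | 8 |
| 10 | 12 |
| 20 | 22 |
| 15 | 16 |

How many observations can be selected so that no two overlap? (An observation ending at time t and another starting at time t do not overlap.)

Sort by end time and greedily take each interval whose start is ≥ the last chosen end.
By end time: (6,7), (6,8), (7,9), (10,12), (14,15), (15,16), (19,20), (20,22).
Pick (6,7); next start ≥ 7 → (7,9); next start ≥ 9 → (10,12); next start ≥ 12 → (14,15); next start ≥ 15 → (15,16); next start ≥ 16 → (19,20); next start ≥ 20 → (20,22).
Selected 7 observations.

7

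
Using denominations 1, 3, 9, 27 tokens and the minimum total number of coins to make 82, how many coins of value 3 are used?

0

Greedy: take as many of the largest coin as possible, then repeat with the remainder.
82 = 3×27 + 1×1
Count of 3: 0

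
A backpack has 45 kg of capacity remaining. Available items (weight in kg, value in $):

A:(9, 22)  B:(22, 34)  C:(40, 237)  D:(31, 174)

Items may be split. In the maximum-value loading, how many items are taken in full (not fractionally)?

Order: C (237/40=5.92) > D (174/31=5.61) > A (22/9=2.44) > B (34/22=1.55)
Fill: take C (40 @ 237) → take 5/31 of D → 28.06; 45/45 used.
1 item(s) taken whole; one partial (take 5/31 of D).

1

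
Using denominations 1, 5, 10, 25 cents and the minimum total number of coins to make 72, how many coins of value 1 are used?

72 − 2×25→22 − 2×10→2 − 2×1→0
Count of 1: 2

2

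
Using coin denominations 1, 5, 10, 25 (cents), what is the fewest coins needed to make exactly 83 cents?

7

Use the largest denomination that fits, subtract, and repeat.
83 − 3×25→8 − 1×5→3 − 3×1→0
Total coins = 3 + 1 + 3 = 7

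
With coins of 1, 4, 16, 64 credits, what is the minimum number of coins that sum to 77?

5

Greedy: take as many of the largest coin as possible, then repeat with the remainder.
77 − 1×64→13 − 3×4→1 − 1×1→0
Total coins = 1 + 3 + 1 = 5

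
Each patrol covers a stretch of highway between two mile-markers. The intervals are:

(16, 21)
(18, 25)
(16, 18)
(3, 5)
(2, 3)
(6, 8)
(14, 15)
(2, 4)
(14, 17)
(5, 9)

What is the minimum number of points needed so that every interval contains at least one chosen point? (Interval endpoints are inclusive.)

By right end: [2,3]  [2,4]  [3,5]  [6,8]  [5,9]  [14,15]  [14,17]  [16,18]  [16,21]  [18,25]
[2,3] uncovered → point at 3; [6,8] uncovered → point at 8; [14,15] uncovered → point at 15; [16,18] uncovered → point at 18.
Points: 3, 8, 15, 18 (4 total).

4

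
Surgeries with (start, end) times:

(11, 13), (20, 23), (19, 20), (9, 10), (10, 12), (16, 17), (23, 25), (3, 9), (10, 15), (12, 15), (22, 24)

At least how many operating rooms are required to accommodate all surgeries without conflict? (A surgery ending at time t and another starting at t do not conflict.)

3

The answer is the maximum number of intervals overlapping at any instant.
Events (time:±→running): 3:+→1 9:-→0 9:+→1 10:-→0 10:+→1 10:+→2 11:+→3 … peak 3.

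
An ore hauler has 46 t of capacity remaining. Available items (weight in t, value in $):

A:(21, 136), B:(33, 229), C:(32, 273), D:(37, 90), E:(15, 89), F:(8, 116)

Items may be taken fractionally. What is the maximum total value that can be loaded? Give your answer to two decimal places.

Sort by value per unit weight and fill in that order.
Order: F (116/8=14.50) > C (273/32=8.53) > B (229/33=6.94) > A (136/21=6.48) > E (89/15=5.93) > D (90/37=2.43)
Fill: take F (8 @ 116) → take C (32 @ 273) → take 6/33 of B → 41.64; 46/46 used.
Total value = 430.64

430.64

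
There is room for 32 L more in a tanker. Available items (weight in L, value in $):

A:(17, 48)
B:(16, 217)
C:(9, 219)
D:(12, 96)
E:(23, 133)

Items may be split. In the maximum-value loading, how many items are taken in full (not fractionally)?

2

Sort by value per unit weight and fill in that order.
Ratios (sorted): C 24.33, B 13.56, D 8.00, E 5.78, A 2.82
take C (9 @ 219); take B (16 @ 217); take 7/12 of D → 56.00. Capacity used 32/32.
2 item(s) taken whole; one partial (take 7/12 of D).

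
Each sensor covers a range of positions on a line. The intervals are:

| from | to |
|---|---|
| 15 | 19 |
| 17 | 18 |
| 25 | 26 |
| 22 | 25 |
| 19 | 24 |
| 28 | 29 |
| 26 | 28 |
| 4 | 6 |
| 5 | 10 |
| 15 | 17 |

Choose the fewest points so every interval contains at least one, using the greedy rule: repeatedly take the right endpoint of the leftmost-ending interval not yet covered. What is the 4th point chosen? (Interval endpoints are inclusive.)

26

Process intervals by earliest right end; each time one isn't hit yet, stab at its right endpoint.
By right end: [4,6]  [5,10]  [15,17]  [17,18]  [15,19]  [19,24]  [22,25]  [25,26]  [26,28]  [28,29]
[4,6] uncovered → point at 6; [15,17] uncovered → point at 17; [19,24] uncovered → point at 24; [25,26] uncovered → point at 26; [28,29] uncovered → point at 29.
Points: 6, 17, 24, 26, 29 (5 total).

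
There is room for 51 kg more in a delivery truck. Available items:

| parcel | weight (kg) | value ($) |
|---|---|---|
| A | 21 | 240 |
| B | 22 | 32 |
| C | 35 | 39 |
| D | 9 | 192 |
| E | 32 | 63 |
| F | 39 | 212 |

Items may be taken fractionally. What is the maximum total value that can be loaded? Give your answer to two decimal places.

546.15

Greedy by value/weight ratio, highest first.
Order: D (192/9=21.33) > A (240/21=11.43) > F (212/39=5.44) > E (63/32=1.97) > B (32/22=1.45) > C (39/35=1.11)
Fill: take D (9 @ 192) → take A (21 @ 240) → take 21/39 of F → 114.15; 51/51 used.
Total value = 546.15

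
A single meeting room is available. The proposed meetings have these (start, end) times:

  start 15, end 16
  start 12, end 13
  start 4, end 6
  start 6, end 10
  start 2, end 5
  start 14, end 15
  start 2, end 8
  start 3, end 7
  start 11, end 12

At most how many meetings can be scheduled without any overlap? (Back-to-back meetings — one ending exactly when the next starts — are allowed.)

By end time: (2,5), (4,6), (3,7), (2,8), (6,10), (11,12), (12,13), (14,15), (15,16).
Pick (2,5); next start ≥ 5 → (6,10); next start ≥ 10 → (11,12); next start ≥ 12 → (12,13); next start ≥ 13 → (14,15); next start ≥ 15 → (15,16).
Selected 6 meetings.

6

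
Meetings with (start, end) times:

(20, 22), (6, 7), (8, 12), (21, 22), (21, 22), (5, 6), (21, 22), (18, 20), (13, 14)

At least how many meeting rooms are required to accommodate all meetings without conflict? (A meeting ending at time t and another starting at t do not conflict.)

4

Count concurrent intervals with a sweep; the peak is the room count.
Events (time:±→running): 5:+→1 6:-→0 6:+→1 7:-→0 8:+→1 12:-→0 13:+→1 14:-→0 18:+→1 20:-→0 20:+→1 21:+→2 21:+→3 21:+→4 … peak 4.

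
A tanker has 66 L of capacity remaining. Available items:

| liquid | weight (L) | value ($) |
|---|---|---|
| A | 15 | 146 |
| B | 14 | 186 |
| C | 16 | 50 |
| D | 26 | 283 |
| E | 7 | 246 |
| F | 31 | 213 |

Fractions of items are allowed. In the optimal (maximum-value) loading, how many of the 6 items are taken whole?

4

Sort by value per unit weight and fill in that order.
Order: E (246/7=35.14) > B (186/14=13.29) > D (283/26=10.88) > A (146/15=9.73) > F (213/31=6.87) > C (50/16=3.12)
Fill: take E (7 @ 246) → take B (14 @ 186) → take D (26 @ 283) → take A (15 @ 146) → take 4/31 of F → 27.48; 66/66 used.
4 item(s) taken whole; one partial (take 4/31 of F).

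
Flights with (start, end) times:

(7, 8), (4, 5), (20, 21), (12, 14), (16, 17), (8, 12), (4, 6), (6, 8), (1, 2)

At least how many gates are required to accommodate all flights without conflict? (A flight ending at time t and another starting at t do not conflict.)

2

The answer is the maximum number of intervals overlapping at any instant.
Events (time:±→running): 1:+→1 2:-→0 4:+→1 4:+→2 … peak 2.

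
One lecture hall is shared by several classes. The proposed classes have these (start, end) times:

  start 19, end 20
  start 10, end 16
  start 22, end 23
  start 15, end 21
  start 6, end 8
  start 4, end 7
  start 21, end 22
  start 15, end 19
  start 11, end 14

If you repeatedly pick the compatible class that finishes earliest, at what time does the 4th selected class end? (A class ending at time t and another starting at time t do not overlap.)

Greedy by earliest finish: after sorting by end time, pick each interval compatible with the last pick.
Sorted by end: (4,7)  (6,8)  (11,14)  (10,16)  (15,19)  (19,20)  (15,21)  (21,22)  (22,23)
take (4,7); skip (6,8); take (11,14); skip (10,16); take (15,19); take (19,20); take (21,22); take (22,23).
Selected: (4,7) (11,14) (15,19) (19,20) (21,22) (22,23)

20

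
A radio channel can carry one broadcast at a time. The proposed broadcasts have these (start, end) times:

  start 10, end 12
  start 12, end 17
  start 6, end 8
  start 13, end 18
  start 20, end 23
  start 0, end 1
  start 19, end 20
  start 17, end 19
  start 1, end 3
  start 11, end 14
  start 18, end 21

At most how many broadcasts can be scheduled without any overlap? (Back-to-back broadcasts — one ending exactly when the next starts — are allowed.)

8

Greedy by earliest finish: after sorting by end time, pick each interval compatible with the last pick.
Sorted by end: (0,1)  (1,3)  (6,8)  (10,12)  (11,14)  (12,17)  (13,18)  (17,19)  (19,20)  (18,21)  (20,23)
take (0,1); take (1,3); take (6,8); take (10,12); take (12,17); take (17,19); take (19,20); take (20,23).
Selected 8 broadcasts.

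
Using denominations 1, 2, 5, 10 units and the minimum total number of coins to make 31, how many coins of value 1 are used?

1

Greedy: take as many of the largest coin as possible, then repeat with the remainder.
31 = 3×10 + 1×1
Count of 1: 1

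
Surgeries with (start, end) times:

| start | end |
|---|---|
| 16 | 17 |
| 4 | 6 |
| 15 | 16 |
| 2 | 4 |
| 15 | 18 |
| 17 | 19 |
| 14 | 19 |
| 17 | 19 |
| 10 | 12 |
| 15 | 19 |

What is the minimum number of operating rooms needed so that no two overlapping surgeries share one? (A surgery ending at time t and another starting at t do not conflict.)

5

Count concurrent intervals with a sweep; the peak is the room count.
starts: [2, 4, 10, 14, 15, 15, 15, 16, 17, 17]
ends:   [4, 6, 12, 16, 17, 18, 19, 19, 19, 19]
s2→1 e4→0 s4→1 e6→0 s10→1 e12→0 s14→1 s15→2 s15→3 s15→4 e16→3 s16→4 e17→3 s17→4 s17→5  — peak 5.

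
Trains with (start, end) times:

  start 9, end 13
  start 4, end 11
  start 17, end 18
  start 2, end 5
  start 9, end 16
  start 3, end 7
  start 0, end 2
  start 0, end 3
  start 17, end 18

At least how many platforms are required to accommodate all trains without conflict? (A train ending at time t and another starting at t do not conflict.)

starts: [0, 0, 2, 3, 4, 9, 9, 17, 17]
ends:   [2, 3, 5, 7, 11, 13, 16, 18, 18]
s0→1 s0→2 e2→1 s2→2 e3→1 s3→2 s4→3  — peak 3.

3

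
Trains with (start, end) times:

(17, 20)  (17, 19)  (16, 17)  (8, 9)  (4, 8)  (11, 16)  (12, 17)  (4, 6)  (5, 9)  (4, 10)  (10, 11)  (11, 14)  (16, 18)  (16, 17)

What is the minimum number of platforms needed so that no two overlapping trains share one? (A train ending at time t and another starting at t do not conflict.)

Events (time:±→running): 4:+→1 4:+→2 4:+→3 5:+→4 … peak 4.

4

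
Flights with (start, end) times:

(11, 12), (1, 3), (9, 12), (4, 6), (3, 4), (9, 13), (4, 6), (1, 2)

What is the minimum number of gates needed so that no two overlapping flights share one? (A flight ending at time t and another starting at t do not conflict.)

3

starts: [1, 1, 3, 4, 4, 9, 9, 11]
ends:   [2, 3, 4, 6, 6, 12, 12, 13]
s1→1 s1→2 e2→1 e3→0 s3→1 e4→0 s4→1 s4→2 e6→1 e6→0 s9→1 s9→2 s11→3  — peak 3.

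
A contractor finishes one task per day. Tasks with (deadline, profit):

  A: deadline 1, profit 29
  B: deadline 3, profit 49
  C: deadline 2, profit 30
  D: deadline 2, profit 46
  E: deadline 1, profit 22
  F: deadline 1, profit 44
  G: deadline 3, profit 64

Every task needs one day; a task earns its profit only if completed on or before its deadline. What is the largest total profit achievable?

159

By profit: G(d3,64), B(d3,49), D(d2,46), F(d1,44), C(d2,30), A(d1,29), E(d1,22)
G→slot 3; B→slot 2; D→slot 1; F skipped; C skipped; A skipped; E skipped.
Profit = 46 + 49 + 64 = 159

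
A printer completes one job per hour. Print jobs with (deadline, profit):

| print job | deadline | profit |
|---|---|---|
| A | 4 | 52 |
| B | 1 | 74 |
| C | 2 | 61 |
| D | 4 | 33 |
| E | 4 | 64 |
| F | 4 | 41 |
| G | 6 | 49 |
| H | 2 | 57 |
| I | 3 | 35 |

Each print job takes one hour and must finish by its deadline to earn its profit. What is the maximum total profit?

Take jobs in profit order; each goes to the latest open slot no later than its deadline.
Profit order: B=74 E=64 C=61 H=57 A=52 G=49 F=41 I=35 D=33
Assign: B→slot 1, E→slot 4, C→slot 2, H skipped, A→slot 3, G→slot 6, F skipped, I skipped, D skipped.
Slots: [1:B] [2:C] [3:A] [4:E] [6:G]
Profit = 74 + 61 + 52 + 64 + 49 = 300

300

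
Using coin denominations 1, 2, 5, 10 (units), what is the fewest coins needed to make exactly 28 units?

28 = 2×10 + 1×5 + 1×2 + 1×1
Total coins = 2 + 1 + 1 + 1 = 5

5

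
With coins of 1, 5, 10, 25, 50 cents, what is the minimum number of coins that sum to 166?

6

166 − 3×50→16 − 1×10→6 − 1×5→1 − 1×1→0
Total coins = 3 + 1 + 1 + 1 = 6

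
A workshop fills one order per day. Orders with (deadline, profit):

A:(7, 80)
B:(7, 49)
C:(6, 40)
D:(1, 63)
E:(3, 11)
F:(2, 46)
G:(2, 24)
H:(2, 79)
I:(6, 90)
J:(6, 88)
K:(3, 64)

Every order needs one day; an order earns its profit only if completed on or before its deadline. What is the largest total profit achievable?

513

By profit: I(d6,90), J(d6,88), A(d7,80), H(d2,79), K(d3,64), D(d1,63), B(d7,49), F(d2,46), C(d6,40), G(d2,24), E(d3,11)
I→slot 6; J→slot 5; A→slot 7; H→slot 2; K→slot 3; D→slot 1; B→slot 4; F skipped; C skipped; G skipped; E skipped.
Profit = 63 + 79 + 64 + 49 + 88 + 90 + 80 = 513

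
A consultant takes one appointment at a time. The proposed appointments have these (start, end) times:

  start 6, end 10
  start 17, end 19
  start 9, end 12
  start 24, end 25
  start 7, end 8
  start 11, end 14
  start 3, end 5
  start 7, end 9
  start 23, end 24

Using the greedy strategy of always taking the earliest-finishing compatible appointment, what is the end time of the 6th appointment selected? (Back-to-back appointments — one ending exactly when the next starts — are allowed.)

25

Sorted by end: (3,5)  (7,8)  (7,9)  (6,10)  (9,12)  (11,14)  (17,19)  (23,24)  (24,25)
take (3,5); take (7,8); skip (7,9); take (9,12); skip (11,14); take (17,19); take (23,24); take (24,25).
Selected: (3,5) (7,8) (9,12) (17,19) (23,24) (24,25)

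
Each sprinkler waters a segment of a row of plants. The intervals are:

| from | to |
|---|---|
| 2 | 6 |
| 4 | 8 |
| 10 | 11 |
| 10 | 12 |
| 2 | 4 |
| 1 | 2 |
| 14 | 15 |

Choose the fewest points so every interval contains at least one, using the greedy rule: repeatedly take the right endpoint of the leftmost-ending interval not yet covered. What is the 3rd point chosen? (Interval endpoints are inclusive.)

11

Process intervals by earliest right end; each time one isn't hit yet, stab at its right endpoint.
By right end: [1,2]  [2,4]  [2,6]  [4,8]  [10,11]  [10,12]  [14,15]
[1,2] uncovered → point at 2; [4,8] uncovered → point at 8; [10,11] uncovered → point at 11; [14,15] uncovered → point at 15.
Points: 2, 8, 11, 15 (4 total).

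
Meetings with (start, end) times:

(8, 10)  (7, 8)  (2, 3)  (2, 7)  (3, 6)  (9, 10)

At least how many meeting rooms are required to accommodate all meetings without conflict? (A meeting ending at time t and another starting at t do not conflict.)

The answer is the maximum number of intervals overlapping at any instant.
Events (time:±→running): 2:+→1 2:+→2 … peak 2.

2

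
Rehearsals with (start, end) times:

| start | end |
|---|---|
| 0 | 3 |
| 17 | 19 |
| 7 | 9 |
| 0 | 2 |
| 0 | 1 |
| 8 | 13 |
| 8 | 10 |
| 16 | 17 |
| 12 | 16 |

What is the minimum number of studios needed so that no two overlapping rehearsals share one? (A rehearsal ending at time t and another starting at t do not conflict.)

Events (time:±→running): 0:+→1 0:+→2 0:+→3 … peak 3.

3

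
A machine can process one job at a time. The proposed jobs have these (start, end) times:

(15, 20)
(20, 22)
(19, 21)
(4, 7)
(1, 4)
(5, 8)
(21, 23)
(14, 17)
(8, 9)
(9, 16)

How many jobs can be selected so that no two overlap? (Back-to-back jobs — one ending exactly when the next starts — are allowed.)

By end time: (1,4), (4,7), (5,8), (8,9), (9,16), (14,17), (15,20), (19,21), (20,22), (21,23).
Pick (1,4); next start ≥ 4 → (4,7); next start ≥ 7 → (8,9); next start ≥ 9 → (9,16); next start ≥ 16 → (19,21); next start ≥ 21 → (21,23).
Selected 6 jobs.

6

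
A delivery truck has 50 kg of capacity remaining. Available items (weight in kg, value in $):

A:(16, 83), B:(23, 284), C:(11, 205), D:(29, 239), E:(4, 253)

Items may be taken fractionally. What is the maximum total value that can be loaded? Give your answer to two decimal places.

840.90

Greedy by value/weight ratio, highest first.
Order: E (253/4=63.25) > C (205/11=18.64) > B (284/23=12.35) > D (239/29=8.24) > A (83/16=5.19)
Fill: take E (4 @ 253) → take C (11 @ 205) → take B (23 @ 284) → take 12/29 of D → 98.90; 50/50 used.
Total value = 840.90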